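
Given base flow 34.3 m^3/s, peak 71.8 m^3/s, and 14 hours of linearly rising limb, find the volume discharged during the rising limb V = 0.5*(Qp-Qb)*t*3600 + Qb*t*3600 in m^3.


V = 0.5*(71.8 - 34.3)*14*3600 + 34.3*14*3600 = 2.6737e+06 m^3


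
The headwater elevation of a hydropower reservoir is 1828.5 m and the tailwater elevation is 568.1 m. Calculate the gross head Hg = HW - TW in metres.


Hg = 1828.5 - 568.1 = 1260.4000 m


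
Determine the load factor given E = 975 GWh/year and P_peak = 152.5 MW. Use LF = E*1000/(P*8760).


LF = 975 * 1000 / (152.5 * 8760) = 0.7298


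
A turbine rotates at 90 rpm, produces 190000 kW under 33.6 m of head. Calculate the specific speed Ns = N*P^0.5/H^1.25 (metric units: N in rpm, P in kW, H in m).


Ns = 90 * 190000^0.5 / 33.6^1.25 = 484.9480


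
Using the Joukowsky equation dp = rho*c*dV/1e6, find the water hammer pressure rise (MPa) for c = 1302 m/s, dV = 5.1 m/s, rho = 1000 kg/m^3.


dp = 1000 * 1302 * 5.1 / 1e6 = 6.6402 MPa


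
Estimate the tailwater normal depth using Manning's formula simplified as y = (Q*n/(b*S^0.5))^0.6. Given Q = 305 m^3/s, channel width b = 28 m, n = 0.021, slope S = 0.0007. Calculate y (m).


y = (305 * 0.021 / (28 * 0.0007^0.5))^0.6 = 3.6483 m


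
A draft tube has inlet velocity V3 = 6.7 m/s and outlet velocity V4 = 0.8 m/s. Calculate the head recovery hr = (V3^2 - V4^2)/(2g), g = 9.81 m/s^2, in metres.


hr = (6.7^2 - 0.8^2) / (2*9.81) = 2.2554 m


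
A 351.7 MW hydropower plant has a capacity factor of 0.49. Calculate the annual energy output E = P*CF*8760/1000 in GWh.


E = 351.7 * 0.49 * 8760 / 1000 = 1509.6371 GWh


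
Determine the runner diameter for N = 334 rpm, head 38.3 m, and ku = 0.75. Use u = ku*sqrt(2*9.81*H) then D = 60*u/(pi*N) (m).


u = 0.75 * sqrt(2*9.81*38.3) = 20.5594 m/s
D = 60 * 20.5594 / (pi * 334) = 1.1756 m


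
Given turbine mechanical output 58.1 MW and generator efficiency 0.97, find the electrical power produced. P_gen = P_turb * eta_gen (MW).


P_gen = 58.1 * 0.97 = 56.3570 MW


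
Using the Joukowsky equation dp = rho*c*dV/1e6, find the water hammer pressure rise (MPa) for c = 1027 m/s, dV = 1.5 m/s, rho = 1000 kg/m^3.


dp = 1000 * 1027 * 1.5 / 1e6 = 1.5405 MPa


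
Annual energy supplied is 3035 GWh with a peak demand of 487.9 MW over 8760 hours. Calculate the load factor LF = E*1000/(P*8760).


LF = 3035 * 1000 / (487.9 * 8760) = 0.7101


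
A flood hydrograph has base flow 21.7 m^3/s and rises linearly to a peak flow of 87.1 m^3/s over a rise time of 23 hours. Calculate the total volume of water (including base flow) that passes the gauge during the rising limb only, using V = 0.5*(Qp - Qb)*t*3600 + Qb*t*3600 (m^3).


V = 0.5*(87.1 - 21.7)*23*3600 + 21.7*23*3600 = 4.5043e+06 m^3


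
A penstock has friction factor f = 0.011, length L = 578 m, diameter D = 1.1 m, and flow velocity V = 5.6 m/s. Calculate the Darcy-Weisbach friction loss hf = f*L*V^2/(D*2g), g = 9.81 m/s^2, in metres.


hf = 0.011 * 578 * 5.6^2 / (1.1 * 2 * 9.81) = 9.2386 m


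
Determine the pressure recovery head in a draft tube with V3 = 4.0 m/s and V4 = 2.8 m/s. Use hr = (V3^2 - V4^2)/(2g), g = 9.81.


hr = (4.0^2 - 2.8^2) / (2*9.81) = 0.4159 m


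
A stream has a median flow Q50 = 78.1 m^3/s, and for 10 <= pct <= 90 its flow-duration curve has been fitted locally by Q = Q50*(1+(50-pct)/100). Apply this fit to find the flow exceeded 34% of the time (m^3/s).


Q = 78.1 * (1 + (50 - 34)/100) = 90.5960 m^3/s


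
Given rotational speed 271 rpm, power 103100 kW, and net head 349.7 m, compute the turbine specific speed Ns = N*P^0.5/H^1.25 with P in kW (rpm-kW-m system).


Ns = 271 * 103100^0.5 / 349.7^1.25 = 57.5412


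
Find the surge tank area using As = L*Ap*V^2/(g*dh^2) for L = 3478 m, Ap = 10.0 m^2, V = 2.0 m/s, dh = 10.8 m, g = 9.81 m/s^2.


As = 3478 * 10.0 * 2.0^2 / (9.81 * 10.8^2) = 121.5831 m^2


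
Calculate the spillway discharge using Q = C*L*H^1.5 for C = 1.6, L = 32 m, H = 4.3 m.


Q = 1.6 * 32 * 4.3^1.5 = 456.5335 m^3/s


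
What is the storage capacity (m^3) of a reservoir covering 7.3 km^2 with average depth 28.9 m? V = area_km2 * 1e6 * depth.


V = 7.3 * 1e6 * 28.9 = 2.1097e+08 m^3


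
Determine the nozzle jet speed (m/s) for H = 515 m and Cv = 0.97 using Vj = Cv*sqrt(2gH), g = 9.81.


Vj = 0.97 * sqrt(2*9.81*515) = 97.5045 m/s


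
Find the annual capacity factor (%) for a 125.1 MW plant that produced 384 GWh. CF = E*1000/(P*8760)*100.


CF = 384 * 1000 / (125.1 * 8760) * 100 = 35.0405 %


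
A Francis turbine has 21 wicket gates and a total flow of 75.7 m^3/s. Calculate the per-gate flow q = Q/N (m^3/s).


q = 75.7 / 21 = 3.6048 m^3/s


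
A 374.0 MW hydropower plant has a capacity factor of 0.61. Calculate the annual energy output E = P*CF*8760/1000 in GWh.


E = 374.0 * 0.61 * 8760 / 1000 = 1998.5064 GWh


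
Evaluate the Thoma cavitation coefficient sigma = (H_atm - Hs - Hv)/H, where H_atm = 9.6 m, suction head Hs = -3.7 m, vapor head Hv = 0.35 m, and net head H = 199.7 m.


sigma = (9.6 - (-3.7) - 0.35) / 199.7 = 0.0648


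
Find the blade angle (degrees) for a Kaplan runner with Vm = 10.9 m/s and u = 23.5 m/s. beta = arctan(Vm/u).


beta = arctan(10.9 / 23.5) = 24.8833 degrees


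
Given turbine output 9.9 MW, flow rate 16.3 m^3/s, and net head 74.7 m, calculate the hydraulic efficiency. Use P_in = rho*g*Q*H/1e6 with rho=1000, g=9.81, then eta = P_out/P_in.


P_in = 1000 * 9.81 * 16.3 * 74.7 / 1e6 = 11.9448 MW
eta = 9.9 / 11.9448 = 0.8288


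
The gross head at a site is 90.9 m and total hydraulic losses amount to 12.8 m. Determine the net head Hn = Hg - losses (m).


Hn = 90.9 - 12.8 = 78.1000 m


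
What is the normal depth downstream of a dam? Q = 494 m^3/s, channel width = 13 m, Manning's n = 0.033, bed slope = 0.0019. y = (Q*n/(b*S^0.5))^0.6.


y = (494 * 0.033 / (13 * 0.0019^0.5))^0.6 = 7.5050 m


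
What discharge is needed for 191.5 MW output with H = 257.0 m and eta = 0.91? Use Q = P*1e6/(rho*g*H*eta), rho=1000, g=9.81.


Q = 191.5 * 1e6 / (1000 * 9.81 * 257.0 * 0.91) = 83.4690 m^3/s


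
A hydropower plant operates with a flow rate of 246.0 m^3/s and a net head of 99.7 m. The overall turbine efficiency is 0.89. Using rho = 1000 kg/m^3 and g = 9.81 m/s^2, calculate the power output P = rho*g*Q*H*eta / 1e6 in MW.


P = 1000 * 9.81 * 246.0 * 99.7 * 0.89 / 1e6 = 214.1358 MW


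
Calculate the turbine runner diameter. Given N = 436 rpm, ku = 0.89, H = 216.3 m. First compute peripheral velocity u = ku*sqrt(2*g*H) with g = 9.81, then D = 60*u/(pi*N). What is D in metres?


u = 0.89 * sqrt(2*9.81*216.3) = 57.9786 m/s
D = 60 * 57.9786 / (pi * 436) = 2.5397 m


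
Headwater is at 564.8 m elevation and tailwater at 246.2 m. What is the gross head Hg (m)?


Hg = 564.8 - 246.2 = 318.6000 m


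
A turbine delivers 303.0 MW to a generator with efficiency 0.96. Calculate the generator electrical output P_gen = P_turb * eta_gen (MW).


P_gen = 303.0 * 0.96 = 290.8800 MW


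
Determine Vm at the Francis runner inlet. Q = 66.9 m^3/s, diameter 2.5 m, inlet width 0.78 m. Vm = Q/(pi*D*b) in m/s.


Vm = 66.9 / (pi * 2.5 * 0.78) = 10.9205 m/s


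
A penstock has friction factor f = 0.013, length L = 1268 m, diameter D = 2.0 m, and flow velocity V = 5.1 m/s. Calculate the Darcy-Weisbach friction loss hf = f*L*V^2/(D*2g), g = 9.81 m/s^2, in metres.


hf = 0.013 * 1268 * 5.1^2 / (2.0 * 2 * 9.81) = 10.9263 m


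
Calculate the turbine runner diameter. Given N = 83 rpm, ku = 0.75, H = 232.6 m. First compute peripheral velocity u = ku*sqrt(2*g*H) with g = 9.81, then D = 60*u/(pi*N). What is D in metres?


u = 0.75 * sqrt(2*9.81*232.6) = 50.6659 m/s
D = 60 * 50.6659 / (pi * 83) = 11.6584 m


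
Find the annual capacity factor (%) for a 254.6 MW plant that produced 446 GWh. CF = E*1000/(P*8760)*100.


CF = 446 * 1000 / (254.6 * 8760) * 100 = 19.9973 %


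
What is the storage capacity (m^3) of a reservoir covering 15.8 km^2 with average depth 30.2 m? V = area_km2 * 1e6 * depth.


V = 15.8 * 1e6 * 30.2 = 4.7716e+08 m^3


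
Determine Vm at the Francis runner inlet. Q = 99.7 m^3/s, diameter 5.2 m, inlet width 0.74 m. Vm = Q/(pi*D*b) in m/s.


Vm = 99.7 / (pi * 5.2 * 0.74) = 8.2473 m/s


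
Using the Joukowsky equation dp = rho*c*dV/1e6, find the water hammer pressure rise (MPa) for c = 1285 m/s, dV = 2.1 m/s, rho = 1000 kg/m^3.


dp = 1000 * 1285 * 2.1 / 1e6 = 2.6985 MPa


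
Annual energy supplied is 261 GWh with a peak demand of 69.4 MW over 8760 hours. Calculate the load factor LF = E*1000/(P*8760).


LF = 261 * 1000 / (69.4 * 8760) = 0.4293


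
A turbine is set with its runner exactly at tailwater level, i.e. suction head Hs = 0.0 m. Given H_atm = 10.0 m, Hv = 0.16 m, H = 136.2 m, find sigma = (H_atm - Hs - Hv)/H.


sigma = (10.0 - 0.0 - 0.16) / 136.2 = 0.0722


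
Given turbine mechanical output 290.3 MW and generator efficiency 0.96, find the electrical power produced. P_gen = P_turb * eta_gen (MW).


P_gen = 290.3 * 0.96 = 278.6880 MW


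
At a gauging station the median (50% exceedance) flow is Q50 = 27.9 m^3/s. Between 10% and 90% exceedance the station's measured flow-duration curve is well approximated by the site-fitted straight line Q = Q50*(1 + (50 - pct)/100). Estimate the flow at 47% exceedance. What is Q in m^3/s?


Q = 27.9 * (1 + (50 - 47)/100) = 28.7370 m^3/s


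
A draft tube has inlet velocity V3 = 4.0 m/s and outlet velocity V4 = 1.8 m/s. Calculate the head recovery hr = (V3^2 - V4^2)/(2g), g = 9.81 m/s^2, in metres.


hr = (4.0^2 - 1.8^2) / (2*9.81) = 0.6504 m


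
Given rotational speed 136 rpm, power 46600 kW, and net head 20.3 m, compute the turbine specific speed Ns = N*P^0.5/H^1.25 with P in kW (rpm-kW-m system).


Ns = 136 * 46600^0.5 / 20.3^1.25 = 681.3368


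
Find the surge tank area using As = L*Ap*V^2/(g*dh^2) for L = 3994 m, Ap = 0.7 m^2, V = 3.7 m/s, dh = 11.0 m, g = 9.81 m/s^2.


As = 3994 * 0.7 * 3.7^2 / (9.81 * 11.0^2) = 32.2445 m^2


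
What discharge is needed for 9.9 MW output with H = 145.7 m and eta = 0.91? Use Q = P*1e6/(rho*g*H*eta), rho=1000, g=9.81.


Q = 9.9 * 1e6 / (1000 * 9.81 * 145.7 * 0.91) = 7.6114 m^3/s


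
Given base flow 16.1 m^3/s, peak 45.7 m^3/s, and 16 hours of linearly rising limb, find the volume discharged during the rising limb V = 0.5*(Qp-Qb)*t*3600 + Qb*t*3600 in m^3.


V = 0.5*(45.7 - 16.1)*16*3600 + 16.1*16*3600 = 1.7798e+06 m^3


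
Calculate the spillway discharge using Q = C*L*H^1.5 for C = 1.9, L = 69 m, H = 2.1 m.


Q = 1.9 * 69 * 2.1^1.5 = 398.9621 m^3/s


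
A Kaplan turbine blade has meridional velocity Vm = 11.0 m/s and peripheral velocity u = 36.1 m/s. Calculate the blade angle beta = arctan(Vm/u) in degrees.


beta = arctan(11.0 / 36.1) = 16.9465 degrees


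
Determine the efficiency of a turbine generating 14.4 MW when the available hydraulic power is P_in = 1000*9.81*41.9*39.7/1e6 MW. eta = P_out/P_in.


P_in = 1000 * 9.81 * 41.9 * 39.7 / 1e6 = 16.3182 MW
eta = 14.4 / 16.3182 = 0.8824


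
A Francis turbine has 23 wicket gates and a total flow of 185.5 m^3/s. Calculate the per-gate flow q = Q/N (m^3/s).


q = 185.5 / 23 = 8.0652 m^3/s


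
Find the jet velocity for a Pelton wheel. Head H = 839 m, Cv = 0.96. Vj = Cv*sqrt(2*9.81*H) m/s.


Vj = 0.96 * sqrt(2*9.81*839) = 123.1691 m/s


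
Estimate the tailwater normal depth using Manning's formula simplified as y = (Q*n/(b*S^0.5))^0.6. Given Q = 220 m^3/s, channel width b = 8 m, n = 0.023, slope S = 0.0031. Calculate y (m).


y = (220 * 0.023 / (8 * 0.0031^0.5))^0.6 = 4.2976 m


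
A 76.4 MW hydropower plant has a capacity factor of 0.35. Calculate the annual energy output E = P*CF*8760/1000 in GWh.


E = 76.4 * 0.35 * 8760 / 1000 = 234.2424 GWh


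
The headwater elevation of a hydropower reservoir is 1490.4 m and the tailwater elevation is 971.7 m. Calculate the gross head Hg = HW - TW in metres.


Hg = 1490.4 - 971.7 = 518.7000 m


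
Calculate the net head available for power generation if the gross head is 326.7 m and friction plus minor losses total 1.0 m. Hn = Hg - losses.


Hn = 326.7 - 1.0 = 325.7000 m


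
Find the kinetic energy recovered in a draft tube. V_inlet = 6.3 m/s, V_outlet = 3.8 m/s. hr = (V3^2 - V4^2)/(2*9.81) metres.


hr = (6.3^2 - 3.8^2) / (2*9.81) = 1.2870 m


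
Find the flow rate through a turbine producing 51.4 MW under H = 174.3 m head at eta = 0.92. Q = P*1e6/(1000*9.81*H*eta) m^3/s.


Q = 51.4 * 1e6 / (1000 * 9.81 * 174.3 * 0.92) = 32.6745 m^3/s


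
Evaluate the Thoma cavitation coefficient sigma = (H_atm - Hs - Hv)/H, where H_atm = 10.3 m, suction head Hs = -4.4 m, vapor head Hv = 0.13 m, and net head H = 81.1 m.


sigma = (10.3 - (-4.4) - 0.13) / 81.1 = 0.1797


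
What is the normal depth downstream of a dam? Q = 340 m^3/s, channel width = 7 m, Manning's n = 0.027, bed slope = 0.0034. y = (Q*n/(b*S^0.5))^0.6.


y = (340 * 0.027 / (7 * 0.0034^0.5))^0.6 = 6.4745 m


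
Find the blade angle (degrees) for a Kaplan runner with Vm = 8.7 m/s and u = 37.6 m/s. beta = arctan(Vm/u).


beta = arctan(8.7 / 37.6) = 13.0280 degrees


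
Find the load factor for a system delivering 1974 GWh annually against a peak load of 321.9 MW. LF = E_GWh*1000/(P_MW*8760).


LF = 1974 * 1000 / (321.9 * 8760) = 0.7000


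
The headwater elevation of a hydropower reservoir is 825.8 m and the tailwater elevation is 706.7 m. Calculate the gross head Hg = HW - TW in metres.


Hg = 825.8 - 706.7 = 119.1000 m


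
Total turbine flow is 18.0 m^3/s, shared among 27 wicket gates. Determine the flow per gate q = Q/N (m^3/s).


q = 18.0 / 27 = 0.6667 m^3/s


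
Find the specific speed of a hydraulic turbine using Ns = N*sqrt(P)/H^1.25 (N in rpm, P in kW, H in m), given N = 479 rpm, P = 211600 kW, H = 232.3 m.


Ns = 479 * 211600^0.5 / 232.3^1.25 = 242.9584


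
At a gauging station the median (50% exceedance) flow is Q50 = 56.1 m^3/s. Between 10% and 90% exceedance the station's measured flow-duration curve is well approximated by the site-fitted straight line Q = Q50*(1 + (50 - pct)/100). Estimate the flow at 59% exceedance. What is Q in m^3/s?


Q = 56.1 * (1 + (50 - 59)/100) = 51.0510 m^3/s


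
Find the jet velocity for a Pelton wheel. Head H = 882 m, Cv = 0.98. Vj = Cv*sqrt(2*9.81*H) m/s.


Vj = 0.98 * sqrt(2*9.81*882) = 128.9169 m/s


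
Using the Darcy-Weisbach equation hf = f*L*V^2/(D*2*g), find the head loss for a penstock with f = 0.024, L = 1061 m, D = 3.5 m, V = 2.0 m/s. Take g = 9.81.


hf = 0.024 * 1061 * 2.0^2 / (3.5 * 2 * 9.81) = 1.4833 m


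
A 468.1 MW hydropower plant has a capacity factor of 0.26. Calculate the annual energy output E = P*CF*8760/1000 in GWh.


E = 468.1 * 0.26 * 8760 / 1000 = 1066.1446 GWh


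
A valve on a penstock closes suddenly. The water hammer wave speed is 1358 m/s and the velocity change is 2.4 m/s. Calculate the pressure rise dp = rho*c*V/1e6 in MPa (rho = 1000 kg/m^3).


dp = 1000 * 1358 * 2.4 / 1e6 = 3.2592 MPa


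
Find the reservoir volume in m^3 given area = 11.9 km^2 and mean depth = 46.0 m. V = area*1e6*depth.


V = 11.9 * 1e6 * 46.0 = 5.4740e+08 m^3


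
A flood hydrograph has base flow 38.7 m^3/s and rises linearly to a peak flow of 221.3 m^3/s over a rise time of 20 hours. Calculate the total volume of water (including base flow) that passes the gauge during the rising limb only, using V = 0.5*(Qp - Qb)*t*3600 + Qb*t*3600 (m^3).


V = 0.5*(221.3 - 38.7)*20*3600 + 38.7*20*3600 = 9.3600e+06 m^3


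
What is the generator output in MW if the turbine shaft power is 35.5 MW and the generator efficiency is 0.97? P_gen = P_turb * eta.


P_gen = 35.5 * 0.97 = 34.4350 MW


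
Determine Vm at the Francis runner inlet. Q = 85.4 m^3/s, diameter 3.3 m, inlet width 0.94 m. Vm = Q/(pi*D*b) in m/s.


Vm = 85.4 / (pi * 3.3 * 0.94) = 8.7633 m/s


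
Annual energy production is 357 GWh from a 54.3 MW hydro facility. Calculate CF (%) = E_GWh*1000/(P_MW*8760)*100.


CF = 357 * 1000 / (54.3 * 8760) * 100 = 75.0523 %


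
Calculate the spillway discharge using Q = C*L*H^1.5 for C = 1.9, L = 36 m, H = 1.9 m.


Q = 1.9 * 36 * 1.9^1.5 = 179.1375 m^3/s


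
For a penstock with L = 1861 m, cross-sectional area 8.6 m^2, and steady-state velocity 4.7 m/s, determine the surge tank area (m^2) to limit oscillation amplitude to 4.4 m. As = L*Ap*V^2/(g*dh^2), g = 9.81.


As = 1861 * 8.6 * 4.7^2 / (9.81 * 4.4^2) = 1861.5135 m^2


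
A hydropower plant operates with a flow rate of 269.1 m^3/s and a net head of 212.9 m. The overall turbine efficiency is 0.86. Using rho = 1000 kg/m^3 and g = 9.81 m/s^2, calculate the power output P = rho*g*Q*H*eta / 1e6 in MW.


P = 1000 * 9.81 * 269.1 * 212.9 * 0.86 / 1e6 = 483.3445 MW


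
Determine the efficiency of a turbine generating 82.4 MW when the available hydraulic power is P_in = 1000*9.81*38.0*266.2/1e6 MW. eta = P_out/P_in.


P_in = 1000 * 9.81 * 38.0 * 266.2 / 1e6 = 99.2340 MW
eta = 82.4 / 99.2340 = 0.8304


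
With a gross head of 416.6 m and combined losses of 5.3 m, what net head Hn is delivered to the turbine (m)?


Hn = 416.6 - 5.3 = 411.3000 m


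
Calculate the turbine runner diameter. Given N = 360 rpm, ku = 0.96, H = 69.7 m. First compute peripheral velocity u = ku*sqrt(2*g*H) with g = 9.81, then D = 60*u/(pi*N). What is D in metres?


u = 0.96 * sqrt(2*9.81*69.7) = 35.5007 m/s
D = 60 * 35.5007 / (pi * 360) = 1.8834 m


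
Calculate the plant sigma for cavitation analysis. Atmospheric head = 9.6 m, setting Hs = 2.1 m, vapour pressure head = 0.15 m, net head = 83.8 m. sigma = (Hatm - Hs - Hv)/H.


sigma = (9.6 - 2.1 - 0.15) / 83.8 = 0.0877


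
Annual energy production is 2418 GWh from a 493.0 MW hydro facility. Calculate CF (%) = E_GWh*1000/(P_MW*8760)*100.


CF = 2418 * 1000 / (493.0 * 8760) * 100 = 55.9893 %


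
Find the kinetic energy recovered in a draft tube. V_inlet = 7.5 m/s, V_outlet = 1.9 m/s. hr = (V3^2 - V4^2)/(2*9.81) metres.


hr = (7.5^2 - 1.9^2) / (2*9.81) = 2.6830 m


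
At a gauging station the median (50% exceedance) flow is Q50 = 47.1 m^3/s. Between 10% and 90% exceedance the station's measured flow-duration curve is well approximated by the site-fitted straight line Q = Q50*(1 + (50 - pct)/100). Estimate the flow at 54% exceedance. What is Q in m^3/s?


Q = 47.1 * (1 + (50 - 54)/100) = 45.2160 m^3/s


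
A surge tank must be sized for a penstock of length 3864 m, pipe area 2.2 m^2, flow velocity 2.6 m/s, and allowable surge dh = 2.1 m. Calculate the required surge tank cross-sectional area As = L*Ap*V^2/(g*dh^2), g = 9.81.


As = 3864 * 2.2 * 2.6^2 / (9.81 * 2.1^2) = 1328.3083 m^2


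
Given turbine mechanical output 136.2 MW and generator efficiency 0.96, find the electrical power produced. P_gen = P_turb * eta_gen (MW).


P_gen = 136.2 * 0.96 = 130.7520 MW


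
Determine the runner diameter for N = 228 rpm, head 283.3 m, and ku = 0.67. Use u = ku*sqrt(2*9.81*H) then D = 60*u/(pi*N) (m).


u = 0.67 * sqrt(2*9.81*283.3) = 49.9514 m/s
D = 60 * 49.9514 / (pi * 228) = 4.1842 m


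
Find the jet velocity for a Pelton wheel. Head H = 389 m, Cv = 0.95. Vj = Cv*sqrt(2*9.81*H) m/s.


Vj = 0.95 * sqrt(2*9.81*389) = 82.9942 m/s


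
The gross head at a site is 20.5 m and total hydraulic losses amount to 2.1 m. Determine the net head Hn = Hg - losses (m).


Hn = 20.5 - 2.1 = 18.4000 m


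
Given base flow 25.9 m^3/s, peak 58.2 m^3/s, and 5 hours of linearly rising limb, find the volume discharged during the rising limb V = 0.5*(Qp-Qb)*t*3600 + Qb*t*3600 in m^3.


V = 0.5*(58.2 - 25.9)*5*3600 + 25.9*5*3600 = 756900.0000 m^3


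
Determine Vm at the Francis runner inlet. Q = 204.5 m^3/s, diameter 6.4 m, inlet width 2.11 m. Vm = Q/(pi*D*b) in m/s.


Vm = 204.5 / (pi * 6.4 * 2.11) = 4.8204 m/s


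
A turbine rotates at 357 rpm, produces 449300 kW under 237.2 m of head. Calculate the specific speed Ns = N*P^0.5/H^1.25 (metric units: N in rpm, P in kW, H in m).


Ns = 357 * 449300^0.5 / 237.2^1.25 = 257.0651


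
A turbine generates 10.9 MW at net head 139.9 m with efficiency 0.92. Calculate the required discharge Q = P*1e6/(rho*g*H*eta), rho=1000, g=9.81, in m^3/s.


Q = 10.9 * 1e6 / (1000 * 9.81 * 139.9 * 0.92) = 8.6328 m^3/s


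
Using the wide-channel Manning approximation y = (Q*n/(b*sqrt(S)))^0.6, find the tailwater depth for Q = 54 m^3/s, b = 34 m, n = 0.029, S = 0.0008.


y = (54 * 0.029 / (34 * 0.0008^0.5))^0.6 = 1.3399 m


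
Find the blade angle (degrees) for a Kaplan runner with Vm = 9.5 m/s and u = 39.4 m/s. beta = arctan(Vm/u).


beta = arctan(9.5 / 39.4) = 13.5562 degrees


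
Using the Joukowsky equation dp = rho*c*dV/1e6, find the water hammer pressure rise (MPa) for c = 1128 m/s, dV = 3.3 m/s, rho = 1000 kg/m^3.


dp = 1000 * 1128 * 3.3 / 1e6 = 3.7224 MPa


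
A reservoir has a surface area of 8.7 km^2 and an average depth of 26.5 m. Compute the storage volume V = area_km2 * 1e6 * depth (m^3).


V = 8.7 * 1e6 * 26.5 = 2.3055e+08 m^3


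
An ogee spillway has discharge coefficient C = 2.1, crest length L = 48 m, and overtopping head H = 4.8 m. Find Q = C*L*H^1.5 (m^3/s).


Q = 2.1 * 48 * 4.8^1.5 = 1060.0403 m^3/s


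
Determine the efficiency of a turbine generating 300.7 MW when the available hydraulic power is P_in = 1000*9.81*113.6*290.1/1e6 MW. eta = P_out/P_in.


P_in = 1000 * 9.81 * 113.6 * 290.1 / 1e6 = 323.2921 MW
eta = 300.7 / 323.2921 = 0.9301


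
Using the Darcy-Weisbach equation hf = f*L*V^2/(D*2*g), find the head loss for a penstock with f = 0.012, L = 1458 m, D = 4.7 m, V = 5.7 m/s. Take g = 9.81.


hf = 0.012 * 1458 * 5.7^2 / (4.7 * 2 * 9.81) = 6.1644 m


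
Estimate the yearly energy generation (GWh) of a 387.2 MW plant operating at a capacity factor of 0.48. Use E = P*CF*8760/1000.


E = 387.2 * 0.48 * 8760 / 1000 = 1628.0986 GWh


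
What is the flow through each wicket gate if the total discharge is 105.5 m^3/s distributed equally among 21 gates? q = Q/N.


q = 105.5 / 21 = 5.0238 m^3/s


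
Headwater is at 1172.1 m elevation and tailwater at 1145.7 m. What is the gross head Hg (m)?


Hg = 1172.1 - 1145.7 = 26.4000 m


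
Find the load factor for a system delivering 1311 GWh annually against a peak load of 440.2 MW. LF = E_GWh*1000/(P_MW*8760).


LF = 1311 * 1000 / (440.2 * 8760) = 0.3400


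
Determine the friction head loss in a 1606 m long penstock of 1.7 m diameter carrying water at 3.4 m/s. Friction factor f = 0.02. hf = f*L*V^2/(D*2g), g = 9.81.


hf = 0.02 * 1606 * 3.4^2 / (1.7 * 2 * 9.81) = 11.1323 m


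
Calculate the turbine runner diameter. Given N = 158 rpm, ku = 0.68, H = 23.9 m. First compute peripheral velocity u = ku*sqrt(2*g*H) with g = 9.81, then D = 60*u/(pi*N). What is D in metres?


u = 0.68 * sqrt(2*9.81*23.9) = 14.7251 m/s
D = 60 * 14.7251 / (pi * 158) = 1.7799 m


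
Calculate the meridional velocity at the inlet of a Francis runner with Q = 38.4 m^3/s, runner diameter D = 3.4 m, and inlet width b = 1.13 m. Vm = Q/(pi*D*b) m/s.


Vm = 38.4 / (pi * 3.4 * 1.13) = 3.1814 m/s


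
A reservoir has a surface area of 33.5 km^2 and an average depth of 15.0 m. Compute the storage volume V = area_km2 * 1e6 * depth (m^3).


V = 33.5 * 1e6 * 15.0 = 5.0250e+08 m^3


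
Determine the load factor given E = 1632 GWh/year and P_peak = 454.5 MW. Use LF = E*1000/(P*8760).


LF = 1632 * 1000 / (454.5 * 8760) = 0.4099


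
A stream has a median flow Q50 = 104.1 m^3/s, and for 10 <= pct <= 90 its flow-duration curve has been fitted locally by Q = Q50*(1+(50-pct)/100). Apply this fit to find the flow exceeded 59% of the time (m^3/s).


Q = 104.1 * (1 + (50 - 59)/100) = 94.7310 m^3/s


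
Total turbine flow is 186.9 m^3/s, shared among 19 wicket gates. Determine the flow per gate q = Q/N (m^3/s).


q = 186.9 / 19 = 9.8368 m^3/s


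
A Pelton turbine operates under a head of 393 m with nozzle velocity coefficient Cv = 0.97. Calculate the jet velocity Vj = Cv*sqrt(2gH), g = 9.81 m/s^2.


Vj = 0.97 * sqrt(2*9.81*393) = 85.1761 m/s


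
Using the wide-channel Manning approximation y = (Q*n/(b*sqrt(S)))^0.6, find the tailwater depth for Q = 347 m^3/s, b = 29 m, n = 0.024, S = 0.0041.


y = (347 * 0.024 / (29 * 0.0041^0.5))^0.6 = 2.4607 m


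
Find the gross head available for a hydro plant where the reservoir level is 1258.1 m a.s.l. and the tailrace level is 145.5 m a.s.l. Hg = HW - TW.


Hg = 1258.1 - 145.5 = 1112.6000 m


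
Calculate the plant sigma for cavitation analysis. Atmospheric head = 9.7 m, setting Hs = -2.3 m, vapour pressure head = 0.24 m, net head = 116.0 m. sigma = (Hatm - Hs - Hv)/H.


sigma = (9.7 - (-2.3) - 0.24) / 116.0 = 0.1014


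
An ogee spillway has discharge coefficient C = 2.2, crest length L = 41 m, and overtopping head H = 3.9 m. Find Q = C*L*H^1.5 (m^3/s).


Q = 2.2 * 41 * 3.9^1.5 = 694.7098 m^3/s


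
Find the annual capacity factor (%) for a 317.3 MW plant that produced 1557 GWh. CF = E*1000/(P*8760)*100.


CF = 1557 * 1000 / (317.3 * 8760) * 100 = 56.0163 %


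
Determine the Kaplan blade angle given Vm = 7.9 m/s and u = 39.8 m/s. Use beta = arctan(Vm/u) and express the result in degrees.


beta = arctan(7.9 / 39.8) = 11.2269 degrees


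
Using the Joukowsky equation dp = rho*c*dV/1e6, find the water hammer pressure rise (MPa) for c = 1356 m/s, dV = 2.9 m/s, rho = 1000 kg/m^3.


dp = 1000 * 1356 * 2.9 / 1e6 = 3.9324 MPa


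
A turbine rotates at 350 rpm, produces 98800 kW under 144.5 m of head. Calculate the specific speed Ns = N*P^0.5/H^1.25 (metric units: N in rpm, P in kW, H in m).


Ns = 350 * 98800^0.5 / 144.5^1.25 = 219.5896


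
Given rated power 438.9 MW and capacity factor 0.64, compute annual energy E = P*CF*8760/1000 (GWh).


E = 438.9 * 0.64 * 8760 / 1000 = 2460.6490 GWh


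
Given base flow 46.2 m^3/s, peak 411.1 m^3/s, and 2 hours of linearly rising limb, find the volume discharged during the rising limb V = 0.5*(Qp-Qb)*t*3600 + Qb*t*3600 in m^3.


V = 0.5*(411.1 - 46.2)*2*3600 + 46.2*2*3600 = 1.6463e+06 m^3


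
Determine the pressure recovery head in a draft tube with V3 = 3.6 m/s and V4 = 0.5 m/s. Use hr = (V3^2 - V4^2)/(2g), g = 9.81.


hr = (3.6^2 - 0.5^2) / (2*9.81) = 0.6478 m


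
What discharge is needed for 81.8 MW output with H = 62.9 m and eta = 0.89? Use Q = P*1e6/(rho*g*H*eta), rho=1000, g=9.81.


Q = 81.8 * 1e6 / (1000 * 9.81 * 62.9 * 0.89) = 148.9511 m^3/s


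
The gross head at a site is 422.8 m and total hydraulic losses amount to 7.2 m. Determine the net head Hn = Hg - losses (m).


Hn = 422.8 - 7.2 = 415.6000 m


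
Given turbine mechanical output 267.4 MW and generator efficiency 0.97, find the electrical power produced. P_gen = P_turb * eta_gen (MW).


P_gen = 267.4 * 0.97 = 259.3780 MW


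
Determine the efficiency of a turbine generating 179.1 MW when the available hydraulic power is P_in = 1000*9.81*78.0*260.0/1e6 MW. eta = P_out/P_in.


P_in = 1000 * 9.81 * 78.0 * 260.0 / 1e6 = 198.9468 MW
eta = 179.1 / 198.9468 = 0.9002


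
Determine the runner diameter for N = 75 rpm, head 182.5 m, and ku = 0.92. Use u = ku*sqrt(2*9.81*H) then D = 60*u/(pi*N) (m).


u = 0.92 * sqrt(2*9.81*182.5) = 55.0515 m/s
D = 60 * 55.0515 / (pi * 75) = 14.0187 m


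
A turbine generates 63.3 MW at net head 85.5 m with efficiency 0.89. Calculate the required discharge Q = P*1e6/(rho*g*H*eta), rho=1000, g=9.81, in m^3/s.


Q = 63.3 * 1e6 / (1000 * 9.81 * 85.5 * 0.89) = 84.7966 m^3/s


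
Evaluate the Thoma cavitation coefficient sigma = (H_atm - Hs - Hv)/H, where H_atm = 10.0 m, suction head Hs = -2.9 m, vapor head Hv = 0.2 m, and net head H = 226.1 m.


sigma = (10.0 - (-2.9) - 0.2) / 226.1 = 0.0562


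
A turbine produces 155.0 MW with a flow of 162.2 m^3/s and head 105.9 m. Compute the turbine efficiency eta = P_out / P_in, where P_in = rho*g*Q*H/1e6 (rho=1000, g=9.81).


P_in = 1000 * 9.81 * 162.2 * 105.9 / 1e6 = 168.5062 MW
eta = 155.0 / 168.5062 = 0.9198


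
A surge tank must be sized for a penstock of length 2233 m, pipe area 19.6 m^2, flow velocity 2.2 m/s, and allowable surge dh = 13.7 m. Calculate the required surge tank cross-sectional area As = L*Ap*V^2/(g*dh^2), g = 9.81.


As = 2233 * 19.6 * 2.2^2 / (9.81 * 13.7^2) = 115.0482 m^2


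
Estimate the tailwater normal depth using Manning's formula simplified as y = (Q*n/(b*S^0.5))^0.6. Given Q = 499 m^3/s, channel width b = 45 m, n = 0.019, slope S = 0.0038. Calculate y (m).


y = (499 * 0.019 / (45 * 0.0038^0.5))^0.6 = 2.0905 m


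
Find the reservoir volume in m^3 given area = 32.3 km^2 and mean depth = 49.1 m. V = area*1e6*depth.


V = 32.3 * 1e6 * 49.1 = 1.5859e+09 m^3


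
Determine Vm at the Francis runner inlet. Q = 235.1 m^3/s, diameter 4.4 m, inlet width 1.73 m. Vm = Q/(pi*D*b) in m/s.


Vm = 235.1 / (pi * 4.4 * 1.73) = 9.8311 m/s


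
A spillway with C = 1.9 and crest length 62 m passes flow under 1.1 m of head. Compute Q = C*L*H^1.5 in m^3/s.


Q = 1.9 * 62 * 1.1^1.5 = 135.9047 m^3/s


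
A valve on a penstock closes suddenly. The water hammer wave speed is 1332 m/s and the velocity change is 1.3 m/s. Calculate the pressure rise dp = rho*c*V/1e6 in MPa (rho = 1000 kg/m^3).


dp = 1000 * 1332 * 1.3 / 1e6 = 1.7316 MPa


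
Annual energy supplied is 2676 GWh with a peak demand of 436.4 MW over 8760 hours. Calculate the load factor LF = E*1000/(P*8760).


LF = 2676 * 1000 / (436.4 * 8760) = 0.7000


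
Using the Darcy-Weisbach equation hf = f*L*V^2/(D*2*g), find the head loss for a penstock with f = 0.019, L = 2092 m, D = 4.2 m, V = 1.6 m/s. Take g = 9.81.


hf = 0.019 * 2092 * 1.6^2 / (4.2 * 2 * 9.81) = 1.2348 m


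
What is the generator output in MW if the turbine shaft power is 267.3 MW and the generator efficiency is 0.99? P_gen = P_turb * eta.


P_gen = 267.3 * 0.99 = 264.6270 MW


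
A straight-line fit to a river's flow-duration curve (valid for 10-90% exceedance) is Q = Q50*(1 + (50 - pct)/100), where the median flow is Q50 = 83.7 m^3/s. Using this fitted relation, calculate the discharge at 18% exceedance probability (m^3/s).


Q = 83.7 * (1 + (50 - 18)/100) = 110.4840 m^3/s


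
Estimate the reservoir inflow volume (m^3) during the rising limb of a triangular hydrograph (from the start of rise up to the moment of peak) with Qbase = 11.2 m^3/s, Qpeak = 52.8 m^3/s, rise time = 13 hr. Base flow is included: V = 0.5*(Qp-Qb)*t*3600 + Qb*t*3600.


V = 0.5*(52.8 - 11.2)*13*3600 + 11.2*13*3600 = 1.4976e+06 m^3


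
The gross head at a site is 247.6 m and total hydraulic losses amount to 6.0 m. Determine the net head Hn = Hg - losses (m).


Hn = 247.6 - 6.0 = 241.6000 m


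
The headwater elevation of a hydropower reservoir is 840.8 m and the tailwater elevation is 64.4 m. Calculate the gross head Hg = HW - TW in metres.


Hg = 840.8 - 64.4 = 776.4000 m


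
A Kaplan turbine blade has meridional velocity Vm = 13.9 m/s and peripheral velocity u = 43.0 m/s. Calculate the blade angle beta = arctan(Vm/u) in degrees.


beta = arctan(13.9 / 43.0) = 17.9137 degrees


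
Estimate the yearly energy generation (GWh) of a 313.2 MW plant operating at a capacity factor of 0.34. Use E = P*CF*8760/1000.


E = 313.2 * 0.34 * 8760 / 1000 = 932.8349 GWh


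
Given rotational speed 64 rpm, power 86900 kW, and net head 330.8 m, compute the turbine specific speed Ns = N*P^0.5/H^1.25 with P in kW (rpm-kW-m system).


Ns = 64 * 86900^0.5 / 330.8^1.25 = 13.3731


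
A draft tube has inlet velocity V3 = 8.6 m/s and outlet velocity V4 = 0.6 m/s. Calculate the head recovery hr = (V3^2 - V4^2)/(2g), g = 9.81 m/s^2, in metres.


hr = (8.6^2 - 0.6^2) / (2*9.81) = 3.7513 m


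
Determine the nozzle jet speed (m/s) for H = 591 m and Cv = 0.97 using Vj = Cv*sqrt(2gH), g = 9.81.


Vj = 0.97 * sqrt(2*9.81*591) = 104.4516 m/s


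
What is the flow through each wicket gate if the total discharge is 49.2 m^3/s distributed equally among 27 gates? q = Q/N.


q = 49.2 / 27 = 1.8222 m^3/s


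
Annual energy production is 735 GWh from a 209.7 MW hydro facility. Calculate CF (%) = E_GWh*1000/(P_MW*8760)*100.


CF = 735 * 1000 / (209.7 * 8760) * 100 = 40.0115 %


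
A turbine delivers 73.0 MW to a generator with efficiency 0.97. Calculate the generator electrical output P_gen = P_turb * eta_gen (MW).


P_gen = 73.0 * 0.97 = 70.8100 MW


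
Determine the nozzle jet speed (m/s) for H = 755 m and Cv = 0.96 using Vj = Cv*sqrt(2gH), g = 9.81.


Vj = 0.96 * sqrt(2*9.81*755) = 116.8407 m/s


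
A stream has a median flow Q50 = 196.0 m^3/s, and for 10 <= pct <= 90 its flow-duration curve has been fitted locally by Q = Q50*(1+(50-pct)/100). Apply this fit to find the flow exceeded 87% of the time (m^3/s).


Q = 196.0 * (1 + (50 - 87)/100) = 123.4800 m^3/s


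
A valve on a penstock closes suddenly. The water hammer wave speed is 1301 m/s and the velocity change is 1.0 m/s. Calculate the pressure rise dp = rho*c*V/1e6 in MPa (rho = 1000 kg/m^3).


dp = 1000 * 1301 * 1.0 / 1e6 = 1.3010 MPa


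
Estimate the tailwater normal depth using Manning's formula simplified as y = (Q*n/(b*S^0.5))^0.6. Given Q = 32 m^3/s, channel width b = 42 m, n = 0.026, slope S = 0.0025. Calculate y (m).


y = (32 * 0.026 / (42 * 0.0025^0.5))^0.6 = 0.5738 m


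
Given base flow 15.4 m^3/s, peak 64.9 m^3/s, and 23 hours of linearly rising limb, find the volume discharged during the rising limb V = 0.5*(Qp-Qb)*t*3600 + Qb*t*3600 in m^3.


V = 0.5*(64.9 - 15.4)*23*3600 + 15.4*23*3600 = 3.3244e+06 m^3


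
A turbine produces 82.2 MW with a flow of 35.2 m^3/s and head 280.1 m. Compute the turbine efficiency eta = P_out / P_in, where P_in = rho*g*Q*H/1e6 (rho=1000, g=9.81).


P_in = 1000 * 9.81 * 35.2 * 280.1 / 1e6 = 96.7219 MW
eta = 82.2 / 96.7219 = 0.8499


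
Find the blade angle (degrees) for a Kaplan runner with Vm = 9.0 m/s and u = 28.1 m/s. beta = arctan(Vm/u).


beta = arctan(9.0 / 28.1) = 17.7595 degrees


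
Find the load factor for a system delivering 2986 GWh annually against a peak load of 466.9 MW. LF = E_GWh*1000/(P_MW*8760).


LF = 2986 * 1000 / (466.9 * 8760) = 0.7301


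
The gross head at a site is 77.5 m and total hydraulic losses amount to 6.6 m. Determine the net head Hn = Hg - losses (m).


Hn = 77.5 - 6.6 = 70.9000 m


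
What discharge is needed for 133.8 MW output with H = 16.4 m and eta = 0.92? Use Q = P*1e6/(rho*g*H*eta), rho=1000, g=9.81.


Q = 133.8 * 1e6 / (1000 * 9.81 * 16.4 * 0.92) = 903.9729 m^3/s


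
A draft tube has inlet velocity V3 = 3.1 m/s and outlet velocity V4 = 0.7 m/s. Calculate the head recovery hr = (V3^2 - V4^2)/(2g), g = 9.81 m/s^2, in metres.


hr = (3.1^2 - 0.7^2) / (2*9.81) = 0.4648 m


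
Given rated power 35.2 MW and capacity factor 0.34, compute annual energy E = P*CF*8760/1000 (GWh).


E = 35.2 * 0.34 * 8760 / 1000 = 104.8397 GWh


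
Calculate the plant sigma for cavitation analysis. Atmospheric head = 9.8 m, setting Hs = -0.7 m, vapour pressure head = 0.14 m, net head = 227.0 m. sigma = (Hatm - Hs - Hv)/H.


sigma = (9.8 - (-0.7) - 0.14) / 227.0 = 0.0456


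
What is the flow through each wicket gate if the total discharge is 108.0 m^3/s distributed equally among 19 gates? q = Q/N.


q = 108.0 / 19 = 5.6842 m^3/s


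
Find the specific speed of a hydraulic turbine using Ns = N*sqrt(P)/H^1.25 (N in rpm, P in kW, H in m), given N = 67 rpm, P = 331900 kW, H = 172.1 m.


Ns = 67 * 331900^0.5 / 172.1^1.25 = 61.9231


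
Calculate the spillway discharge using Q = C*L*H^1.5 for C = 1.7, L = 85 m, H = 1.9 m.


Q = 1.7 * 85 * 1.9^1.5 = 378.4411 m^3/s


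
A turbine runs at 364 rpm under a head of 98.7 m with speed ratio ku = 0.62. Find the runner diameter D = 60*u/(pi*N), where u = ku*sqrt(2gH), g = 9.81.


u = 0.62 * sqrt(2*9.81*98.7) = 27.2835 m/s
D = 60 * 27.2835 / (pi * 364) = 1.4315 m


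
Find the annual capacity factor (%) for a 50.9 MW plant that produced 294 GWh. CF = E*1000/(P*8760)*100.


CF = 294 * 1000 / (50.9 * 8760) * 100 = 65.9364 %


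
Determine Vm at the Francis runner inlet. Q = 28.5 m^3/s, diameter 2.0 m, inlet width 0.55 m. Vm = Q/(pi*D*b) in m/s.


Vm = 28.5 / (pi * 2.0 * 0.55) = 8.2471 m/s


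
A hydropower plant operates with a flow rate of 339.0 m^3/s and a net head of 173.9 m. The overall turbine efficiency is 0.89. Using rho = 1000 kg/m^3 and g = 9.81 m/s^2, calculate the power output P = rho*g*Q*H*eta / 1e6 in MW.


P = 1000 * 9.81 * 339.0 * 173.9 * 0.89 / 1e6 = 514.7049 MW


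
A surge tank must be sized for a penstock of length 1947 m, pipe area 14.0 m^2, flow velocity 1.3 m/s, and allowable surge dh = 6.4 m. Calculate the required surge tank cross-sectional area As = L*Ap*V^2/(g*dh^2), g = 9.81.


As = 1947 * 14.0 * 1.3^2 / (9.81 * 6.4^2) = 114.6441 m^2


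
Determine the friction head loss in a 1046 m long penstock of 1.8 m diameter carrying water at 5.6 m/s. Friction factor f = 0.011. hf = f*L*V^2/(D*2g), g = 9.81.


hf = 0.011 * 1046 * 5.6^2 / (1.8 * 2 * 9.81) = 10.2171 m


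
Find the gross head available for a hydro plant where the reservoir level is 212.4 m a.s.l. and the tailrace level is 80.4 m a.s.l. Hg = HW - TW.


Hg = 212.4 - 80.4 = 132.0000 m


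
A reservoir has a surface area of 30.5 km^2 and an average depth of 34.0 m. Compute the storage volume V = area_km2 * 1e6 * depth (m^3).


V = 30.5 * 1e6 * 34.0 = 1.0370e+09 m^3


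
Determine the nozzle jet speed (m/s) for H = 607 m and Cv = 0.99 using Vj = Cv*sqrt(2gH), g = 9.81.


Vj = 0.99 * sqrt(2*9.81*607) = 108.0386 m/s


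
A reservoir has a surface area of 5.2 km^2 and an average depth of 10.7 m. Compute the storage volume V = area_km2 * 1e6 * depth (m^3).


V = 5.2 * 1e6 * 10.7 = 5.5640e+07 m^3


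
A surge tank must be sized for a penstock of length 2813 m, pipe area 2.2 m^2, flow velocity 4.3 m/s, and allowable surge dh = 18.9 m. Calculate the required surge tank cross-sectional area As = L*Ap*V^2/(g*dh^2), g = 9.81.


As = 2813 * 2.2 * 4.3^2 / (9.81 * 18.9^2) = 32.6540 m^2


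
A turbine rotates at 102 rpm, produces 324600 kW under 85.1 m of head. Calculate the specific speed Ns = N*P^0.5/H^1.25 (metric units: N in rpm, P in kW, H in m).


Ns = 102 * 324600^0.5 / 85.1^1.25 = 224.8343


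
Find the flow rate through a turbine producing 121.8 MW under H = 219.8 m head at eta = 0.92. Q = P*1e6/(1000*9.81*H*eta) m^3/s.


Q = 121.8 * 1e6 / (1000 * 9.81 * 219.8 * 0.92) = 61.3992 m^3/s


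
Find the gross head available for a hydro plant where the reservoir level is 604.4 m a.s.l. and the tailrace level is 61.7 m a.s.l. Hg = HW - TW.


Hg = 604.4 - 61.7 = 542.7000 m


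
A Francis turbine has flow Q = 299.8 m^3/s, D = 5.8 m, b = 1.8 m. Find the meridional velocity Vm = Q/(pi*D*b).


Vm = 299.8 / (pi * 5.8 * 1.8) = 9.1407 m/s


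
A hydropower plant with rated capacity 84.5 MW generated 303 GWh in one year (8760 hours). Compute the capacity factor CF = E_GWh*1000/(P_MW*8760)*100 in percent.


CF = 303 * 1000 / (84.5 * 8760) * 100 = 40.9338 %


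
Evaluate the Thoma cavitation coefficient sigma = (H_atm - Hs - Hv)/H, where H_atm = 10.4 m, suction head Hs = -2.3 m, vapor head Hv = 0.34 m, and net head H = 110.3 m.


sigma = (10.4 - (-2.3) - 0.34) / 110.3 = 0.1121


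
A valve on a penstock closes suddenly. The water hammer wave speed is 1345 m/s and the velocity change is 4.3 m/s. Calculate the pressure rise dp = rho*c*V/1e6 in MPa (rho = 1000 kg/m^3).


dp = 1000 * 1345 * 4.3 / 1e6 = 5.7835 MPa
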